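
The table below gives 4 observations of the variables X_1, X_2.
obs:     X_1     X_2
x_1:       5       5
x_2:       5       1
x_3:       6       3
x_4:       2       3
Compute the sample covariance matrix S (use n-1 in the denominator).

Step 1 — column means:
  mean(X_1) = (5 + 5 + 6 + 2) / 4 = 18/4 = 4.5
  mean(X_2) = (5 + 1 + 3 + 3) / 4 = 12/4 = 3

Step 2 — sample covariance S[i,j] = (1/(n-1)) · Σ_k (x_{k,i} - mean_i) · (x_{k,j} - mean_j), with n-1 = 3.
  S[X_1,X_1] = ((0.5)·(0.5) + (0.5)·(0.5) + (1.5)·(1.5) + (-2.5)·(-2.5)) / 3 = 9/3 = 3
  S[X_1,X_2] = ((0.5)·(2) + (0.5)·(-2) + (1.5)·(0) + (-2.5)·(0)) / 3 = 0/3 = 0
  S[X_2,X_2] = ((2)·(2) + (-2)·(-2) + (0)·(0) + (0)·(0)) / 3 = 8/3 = 2.6667

S is symmetric (S[j,i] = S[i,j]). Assembling:

S = [[3, 0],
 [0, 2.6667]]


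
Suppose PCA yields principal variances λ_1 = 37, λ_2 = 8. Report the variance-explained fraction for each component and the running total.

Step 1 — total variance = trace(Sigma) = Σ λ_i = 37 + 8 = 45.

Step 2 — fraction explained by component i = λ_i / Σ λ:
  PC1: 37/45 = 0.8222
  PC2: 8/45 = 0.1778

Step 3 — cumulative fraction after k components = (λ_1 + ... + λ_k) / Σ λ:
  k = 1: 37/45 = 0.8222
  k = 2: (37 + 8)/45 = 45/45 = 1

Summary (fraction, with percent):

explained: PC1 0.8222 (82.22%), PC2 0.1778 (17.78%);  cumulative: 0.8222, 1


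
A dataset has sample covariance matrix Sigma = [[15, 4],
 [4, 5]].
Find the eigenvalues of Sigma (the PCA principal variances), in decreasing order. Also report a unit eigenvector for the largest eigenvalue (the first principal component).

Step 1 — characteristic polynomial of 2×2 Sigma:
  det(Sigma - λI) = λ² - trace · λ + det = 0.
  trace = 15 + 5 = 20, det = 15·5 - (4)² = 59.
Step 2 — discriminant:
  Δ = trace² - 4·det = 400 - 236 = 164.
Step 3 — eigenvalues:
  λ = (trace ± √Δ)/2 = (20 ± 12.8062)/2,
  λ_1 = 16.4031,  λ_2 = 3.5969.

Step 4 — unit eigenvector for λ_1: solve (Sigma - λ_1 I)v = 0. First row:
  (15 - 16.4031)·v_x + (4)·v_y = 0, i.e. (-1.4031)·v_x + (4)·v_y = 0,
  so v ∝ (b, λ_1 - a) = (4, 1.4031) = u.
  ||u|| = √((4)² + (1.4031)²) = √(17.9688) ≈ 4.239,
  v_1 = u/||u|| ≈ (0.9436, 0.331) (||v_1|| = 1).

λ_1 = 16.4031,  λ_2 = 3.5969;  v_1 ≈ (0.9436, 0.331)


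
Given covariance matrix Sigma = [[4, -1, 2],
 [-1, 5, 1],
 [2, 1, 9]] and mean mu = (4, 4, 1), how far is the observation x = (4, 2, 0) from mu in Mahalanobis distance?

Step 1 — centre the observation: (x - mu) = (0, -2, -1).

Step 2 — invert Sigma (cofactor / det for 3×3, or solve directly):
  Sigma^{-1} = [[0.3077, 0.0769, -0.0769],
 [0.0769, 0.2238, -0.042],
 [-0.0769, -0.042, 0.1329]].

Step 3 — form the quadratic (x - mu)^T · Sigma^{-1} · (x - mu):
  Sigma^{-1} · (x - mu) = (-0.0769, -0.4056, -0.049).
  (x - mu)^T · [Sigma^{-1} · (x - mu)] = (0)·(-0.0769) + (-2)·(-0.4056) + (-1)·(-0.049) = 0.8601.

Step 4 — take square root: d = √(0.8601) ≈ 0.9274.

d(x, mu) = √(0.8601) ≈ 0.9274


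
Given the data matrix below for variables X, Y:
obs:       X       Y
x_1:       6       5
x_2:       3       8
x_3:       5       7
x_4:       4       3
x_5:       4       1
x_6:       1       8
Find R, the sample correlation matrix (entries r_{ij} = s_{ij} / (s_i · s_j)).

Step 1 — column means:
  mean(X) = (6 + 3 + 5 + 4 + 4 + 1) / 6 = 23/6 = 3.8333
  mean(Y) = (5 + 8 + 7 + 3 + 1 + 8) / 6 = 32/6 = 5.3333

Step 2 — sample variances and covariances s[i,j] = (1/(n-1)) · Σ_k (x_{k,i} - mean_i) · (x_{k,j} - mean_j), with n-1 = 5:
  s[X,X] = ((2.1667)·(2.1667) + (-0.8333)·(-0.8333) + (1.1667)·(1.1667) + (0.1667)·(0.1667) + (0.1667)·(0.1667) + (-2.8333)·(-2.8333)) / 5 = 14.8333/5 = 2.9667
  s[X,Y] = ((2.1667)·(-0.3333) + (-0.8333)·(2.6667) + (1.1667)·(1.6667) + (0.1667)·(-2.3333) + (0.1667)·(-4.3333) + (-2.8333)·(2.6667)) / 5 = -9.6667/5 = -1.9333
  s[Y,Y] = ((-0.3333)·(-0.3333) + (2.6667)·(2.6667) + (1.6667)·(1.6667) + (-2.3333)·(-2.3333) + (-4.3333)·(-4.3333) + (2.6667)·(2.6667)) / 5 = 41.3333/5 = 8.2667
  Sample standard deviations s_i = √(s[i,i]):
  s(X) = √(2.9667) = 1.7224
  s(Y) = √(8.2667) = 2.8752

Step 3 — r_{ij} = s_{ij} / (s_i · s_j):
  r[X,X] = 1 (diagonal).
  r[X,Y] = -1.9333 / (1.7224 · 2.8752) = -1.9333 / 4.9522 = -0.3904
  r[Y,Y] = 1 (diagonal).

R is symmetric with unit diagonal. Assembling:

R = [[1, -0.3904],
 [-0.3904, 1]]


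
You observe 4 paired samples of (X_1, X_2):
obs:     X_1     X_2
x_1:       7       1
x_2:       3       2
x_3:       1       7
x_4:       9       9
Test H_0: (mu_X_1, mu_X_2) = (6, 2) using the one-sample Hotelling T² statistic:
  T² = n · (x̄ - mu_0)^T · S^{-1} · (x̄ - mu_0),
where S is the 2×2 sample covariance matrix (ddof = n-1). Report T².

Step 1 — sample mean vector:
  mean(X_1) = (7 + 3 + 1 + 9) / 4 = 20/4 = 5
  mean(X_2) = (1 + 2 + 7 + 9) / 4 = 19/4 = 4.75
  x̄ = (5, 4.75),  deviation x̄ - mu_0 = (5, 4.75) - (6, 2) = (-1, 2.75).

Step 2 — sample covariance matrix, S[i,j] = (1/(n-1)) · Σ_k (x_{k,i} - mean_i) · (x_{k,j} - mean_j), divisor n-1 = 3:
  S[X_1,X_1] = ((2)·(2) + (-2)·(-2) + (-4)·(-4) + (4)·(4)) / 3 = 40/3 = 13.3333
  S[X_1,X_2] = ((2)·(-3.75) + (-2)·(-2.75) + (-4)·(2.25) + (4)·(4.25)) / 3 = 6/3 = 2
  S[X_2,X_2] = ((-3.75)·(-3.75) + (-2.75)·(-2.75) + (2.25)·(2.25) + (4.25)·(4.25)) / 3 = 44.75/3 = 14.9167
  S = [[13.3333, 2],
 [2, 14.9167]].

Step 3 — invert S. det(S) = 13.3333·14.9167 - (2)² = 194.8889.
  S^{-1} = (1/det) · [[d, -b], [-b, a]] = [[0.0765, -0.0103],
 [-0.0103, 0.0684]].

Step 4 — quadratic form (x̄ - mu_0)^T · S^{-1} · (x̄ - mu_0):
  S^{-1} · (x̄ - mu_0) = (-0.1048, 0.1984),
  (x̄ - mu_0)^T · [...] = (-1)·(-0.1048) + (2.75)·(0.1984) = 0.6504.

Step 5 — scale by n: T² = 4 · 0.6504 = 2.6015.

T² ≈ 2.6015


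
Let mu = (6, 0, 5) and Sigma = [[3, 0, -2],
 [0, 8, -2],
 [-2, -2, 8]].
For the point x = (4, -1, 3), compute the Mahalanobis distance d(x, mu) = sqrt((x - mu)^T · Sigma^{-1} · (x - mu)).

Step 1 — centre the observation: (x - mu) = (-2, -1, -2).

Step 2 — invert Sigma (cofactor / det for 3×3, or solve directly):
  Sigma^{-1} = [[0.4054, 0.027, 0.1081],
 [0.027, 0.1351, 0.0405],
 [0.1081, 0.0405, 0.1622]].

Step 3 — form the quadratic (x - mu)^T · Sigma^{-1} · (x - mu):
  Sigma^{-1} · (x - mu) = (-1.0541, -0.2703, -0.5811).
  (x - mu)^T · [Sigma^{-1} · (x - mu)] = (-2)·(-1.0541) + (-1)·(-0.2703) + (-2)·(-0.5811) = 3.5405.

Step 4 — take square root: d = √(3.5405) ≈ 1.8816.

d(x, mu) = √(3.5405) ≈ 1.8816


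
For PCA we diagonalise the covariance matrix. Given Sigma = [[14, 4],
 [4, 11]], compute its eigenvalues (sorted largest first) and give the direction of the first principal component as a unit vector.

Step 1 — characteristic polynomial of 2×2 Sigma:
  det(Sigma - λI) = λ² - trace · λ + det = 0.
  trace = 14 + 11 = 25, det = 14·11 - (4)² = 138.
Step 2 — discriminant:
  Δ = trace² - 4·det = 625 - 552 = 73.
Step 3 — eigenvalues:
  λ = (trace ± √Δ)/2 = (25 ± 8.544)/2,
  λ_1 = 16.772,  λ_2 = 8.228.

Step 4 — unit eigenvector for λ_1: solve (Sigma - λ_1 I)v = 0. First row:
  (14 - 16.772)·v_x + (4)·v_y = 0, i.e. (-2.772)·v_x + (4)·v_y = 0,
  so v ∝ (b, λ_1 - a) = (4, 2.772) = u.
  ||u|| = √((4)² + (2.772)²) = √(23.684) ≈ 4.8666,
  v_1 = u/||u|| ≈ (0.8219, 0.5696) (||v_1|| = 1).

λ_1 = 16.772,  λ_2 = 8.228;  v_1 ≈ (0.8219, 0.5696)


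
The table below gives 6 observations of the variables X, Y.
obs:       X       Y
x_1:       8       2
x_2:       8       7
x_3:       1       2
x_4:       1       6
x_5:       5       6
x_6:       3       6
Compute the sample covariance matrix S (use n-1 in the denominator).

Step 1 — column means:
  mean(X) = (8 + 8 + 1 + 1 + 5 + 3) / 6 = 26/6 = 4.3333
  mean(Y) = (2 + 7 + 2 + 6 + 6 + 6) / 6 = 29/6 = 4.8333

Step 2 — sample covariance S[i,j] = (1/(n-1)) · Σ_k (x_{k,i} - mean_i) · (x_{k,j} - mean_j), with n-1 = 5.
  S[X,X] = ((3.6667)·(3.6667) + (3.6667)·(3.6667) + (-3.3333)·(-3.3333) + (-3.3333)·(-3.3333) + (0.6667)·(0.6667) + (-1.3333)·(-1.3333)) / 5 = 51.3333/5 = 10.2667
  S[X,Y] = ((3.6667)·(-2.8333) + (3.6667)·(2.1667) + (-3.3333)·(-2.8333) + (-3.3333)·(1.1667) + (0.6667)·(1.1667) + (-1.3333)·(1.1667)) / 5 = 2.3333/5 = 0.4667
  S[Y,Y] = ((-2.8333)·(-2.8333) + (2.1667)·(2.1667) + (-2.8333)·(-2.8333) + (1.1667)·(1.1667) + (1.1667)·(1.1667) + (1.1667)·(1.1667)) / 5 = 24.8333/5 = 4.9667

S is symmetric (S[j,i] = S[i,j]). Assembling:

S = [[10.2667, 0.4667],
 [0.4667, 4.9667]]


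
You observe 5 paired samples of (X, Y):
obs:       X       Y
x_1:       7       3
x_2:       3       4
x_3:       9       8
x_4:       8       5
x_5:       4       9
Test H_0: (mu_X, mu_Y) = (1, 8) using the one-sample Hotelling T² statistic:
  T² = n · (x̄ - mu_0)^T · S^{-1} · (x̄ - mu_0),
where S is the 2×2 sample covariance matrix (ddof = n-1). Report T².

Step 1 — sample mean vector:
  mean(X) = (7 + 3 + 9 + 8 + 4) / 5 = 31/5 = 6.2
  mean(Y) = (3 + 4 + 8 + 5 + 9) / 5 = 29/5 = 5.8
  x̄ = (6.2, 5.8),  deviation x̄ - mu_0 = (6.2, 5.8) - (1, 8) = (5.2, -2.2).

Step 2 — sample covariance matrix, S[i,j] = (1/(n-1)) · Σ_k (x_{k,i} - mean_i) · (x_{k,j} - mean_j), divisor n-1 = 4:
  S[X,X] = ((0.8)·(0.8) + (-3.2)·(-3.2) + (2.8)·(2.8) + (1.8)·(1.8) + (-2.2)·(-2.2)) / 4 = 26.8/4 = 6.7
  S[X,Y] = ((0.8)·(-2.8) + (-3.2)·(-1.8) + (2.8)·(2.2) + (1.8)·(-0.8) + (-2.2)·(3.2)) / 4 = 1.2/4 = 0.3
  S[Y,Y] = ((-2.8)·(-2.8) + (-1.8)·(-1.8) + (2.2)·(2.2) + (-0.8)·(-0.8) + (3.2)·(3.2)) / 4 = 26.8/4 = 6.7
  S = [[6.7, 0.3],
 [0.3, 6.7]].

Step 3 — invert S. det(S) = 6.7·6.7 - (0.3)² = 44.8.
  S^{-1} = (1/det) · [[d, -b], [-b, a]] = [[0.1496, -0.0067],
 [-0.0067, 0.1496]].

Step 4 — quadratic form (x̄ - mu_0)^T · S^{-1} · (x̄ - mu_0):
  S^{-1} · (x̄ - mu_0) = (0.7924, -0.3638),
  (x̄ - mu_0)^T · [...] = (5.2)·(0.7924) + (-2.2)·(-0.3638) = 4.921.

Step 5 — scale by n: T² = 5 · 4.921 = 24.6049.

T² ≈ 24.6049


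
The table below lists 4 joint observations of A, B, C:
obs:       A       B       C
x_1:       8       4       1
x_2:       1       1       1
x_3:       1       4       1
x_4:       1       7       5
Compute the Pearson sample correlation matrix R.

Step 1 — column means:
  mean(A) = (8 + 1 + 1 + 1) / 4 = 11/4 = 2.75
  mean(B) = (4 + 1 + 4 + 7) / 4 = 16/4 = 4
  mean(C) = (1 + 1 + 1 + 5) / 4 = 8/4 = 2

Step 2 — sample variances and covariances s[i,j] = (1/(n-1)) · Σ_k (x_{k,i} - mean_i) · (x_{k,j} - mean_j), with n-1 = 3:
  s[A,A] = ((5.25)·(5.25) + (-1.75)·(-1.75) + (-1.75)·(-1.75) + (-1.75)·(-1.75)) / 3 = 36.75/3 = 12.25
  s[A,B] = ((5.25)·(0) + (-1.75)·(-3) + (-1.75)·(0) + (-1.75)·(3)) / 3 = 0/3 = 0
  s[A,C] = ((5.25)·(-1) + (-1.75)·(-1) + (-1.75)·(-1) + (-1.75)·(3)) / 3 = -7/3 = -2.3333
  s[B,B] = ((0)·(0) + (-3)·(-3) + (0)·(0) + (3)·(3)) / 3 = 18/3 = 6
  s[B,C] = ((0)·(-1) + (-3)·(-1) + (0)·(-1) + (3)·(3)) / 3 = 12/3 = 4
  s[C,C] = ((-1)·(-1) + (-1)·(-1) + (-1)·(-1) + (3)·(3)) / 3 = 12/3 = 4
  Sample standard deviations s_i = √(s[i,i]):
  s(A) = √(12.25) = 3.5
  s(B) = √(6) = 2.4495
  s(C) = √(4) = 2

Step 3 — r_{ij} = s_{ij} / (s_i · s_j):
  r[A,A] = 1 (diagonal).
  r[A,B] = 0 / (3.5 · 2.4495) = 0 / 8.5732 = 0
  r[A,C] = -2.3333 / (3.5 · 2) = -2.3333 / 7 = -0.3333
  r[B,B] = 1 (diagonal).
  r[B,C] = 4 / (2.4495 · 2) = 4 / 4.899 = 0.8165
  r[C,C] = 1 (diagonal).

R is symmetric with unit diagonal. Assembling:

R = [[1, 0, -0.3333],
 [0, 1, 0.8165],
 [-0.3333, 0.8165, 1]]


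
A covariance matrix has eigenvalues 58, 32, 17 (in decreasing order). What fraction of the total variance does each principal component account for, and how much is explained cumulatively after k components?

Step 1 — total variance = trace(Sigma) = Σ λ_i = 58 + 32 + 17 = 107.

Step 2 — fraction explained by component i = λ_i / Σ λ:
  PC1: 58/107 = 0.5421
  PC2: 32/107 = 0.2991
  PC3: 17/107 = 0.1589

Step 3 — cumulative fraction after k components = (λ_1 + ... + λ_k) / Σ λ:
  k = 1: 58/107 = 0.5421
  k = 2: (58 + 32)/107 = 90/107 = 0.8411
  k = 3: (58 + 32 + 17)/107 = 107/107 = 1

Summary (fraction, with percent):

explained: PC1 0.5421 (54.21%), PC2 0.2991 (29.91%), PC3 0.1589 (15.89%);  cumulative: 0.5421, 0.8411, 1


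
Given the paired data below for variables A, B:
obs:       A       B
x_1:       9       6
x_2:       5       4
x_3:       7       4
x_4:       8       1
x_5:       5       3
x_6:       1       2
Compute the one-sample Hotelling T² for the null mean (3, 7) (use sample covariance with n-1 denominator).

Step 1 — sample mean vector:
  mean(A) = (9 + 5 + 7 + 8 + 5 + 1) / 6 = 35/6 = 5.8333
  mean(B) = (6 + 4 + 4 + 1 + 3 + 2) / 6 = 20/6 = 3.3333
  x̄ = (5.8333, 3.3333),  deviation x̄ - mu_0 = (5.8333, 3.3333) - (3, 7) = (2.8333, -3.6667).

Step 2 — sample covariance matrix, S[i,j] = (1/(n-1)) · Σ_k (x_{k,i} - mean_i) · (x_{k,j} - mean_j), divisor n-1 = 5:
  S[A,A] = ((3.1667)·(3.1667) + (-0.8333)·(-0.8333) + (1.1667)·(1.1667) + (2.1667)·(2.1667) + (-0.8333)·(-0.8333) + (-4.8333)·(-4.8333)) / 5 = 40.8333/5 = 8.1667
  S[A,B] = ((3.1667)·(2.6667) + (-0.8333)·(0.6667) + (1.1667)·(0.6667) + (2.1667)·(-2.3333) + (-0.8333)·(-0.3333) + (-4.8333)·(-1.3333)) / 5 = 10.3333/5 = 2.0667
  S[B,B] = ((2.6667)·(2.6667) + (0.6667)·(0.6667) + (0.6667)·(0.6667) + (-2.3333)·(-2.3333) + (-0.3333)·(-0.3333) + (-1.3333)·(-1.3333)) / 5 = 15.3333/5 = 3.0667
  S = [[8.1667, 2.0667],
 [2.0667, 3.0667]].

Step 3 — invert S. det(S) = 8.1667·3.0667 - (2.0667)² = 20.7733.
  S^{-1} = (1/det) · [[d, -b], [-b, a]] = [[0.1476, -0.0995],
 [-0.0995, 0.3931]].

Step 4 — quadratic form (x̄ - mu_0)^T · S^{-1} · (x̄ - mu_0):
  S^{-1} · (x̄ - mu_0) = (0.7831, -1.7234),
  (x̄ - mu_0)^T · [...] = (2.8333)·(0.7831) + (-3.6667)·(-1.7234) = 8.5377.

Step 5 — scale by n: T² = 6 · 8.5377 = 51.2259.

T² ≈ 51.2259


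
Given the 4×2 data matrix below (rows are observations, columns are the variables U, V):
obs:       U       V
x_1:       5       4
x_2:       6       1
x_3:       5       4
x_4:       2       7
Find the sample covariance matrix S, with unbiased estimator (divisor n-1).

Step 1 — column means:
  mean(U) = (5 + 6 + 5 + 2) / 4 = 18/4 = 4.5
  mean(V) = (4 + 1 + 4 + 7) / 4 = 16/4 = 4

Step 2 — sample covariance S[i,j] = (1/(n-1)) · Σ_k (x_{k,i} - mean_i) · (x_{k,j} - mean_j), with n-1 = 3.
  S[U,U] = ((0.5)·(0.5) + (1.5)·(1.5) + (0.5)·(0.5) + (-2.5)·(-2.5)) / 3 = 9/3 = 3
  S[U,V] = ((0.5)·(0) + (1.5)·(-3) + (0.5)·(0) + (-2.5)·(3)) / 3 = -12/3 = -4
  S[V,V] = ((0)·(0) + (-3)·(-3) + (0)·(0) + (3)·(3)) / 3 = 18/3 = 6

S is symmetric (S[j,i] = S[i,j]). Assembling:

S = [[3, -4],
 [-4, 6]]


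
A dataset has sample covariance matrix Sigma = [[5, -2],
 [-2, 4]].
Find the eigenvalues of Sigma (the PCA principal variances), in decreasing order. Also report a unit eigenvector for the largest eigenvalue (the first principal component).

Step 1 — characteristic polynomial of 2×2 Sigma:
  det(Sigma - λI) = λ² - trace · λ + det = 0.
  trace = 5 + 4 = 9, det = 5·4 - (-2)² = 16.
Step 2 — discriminant:
  Δ = trace² - 4·det = 81 - 64 = 17.
Step 3 — eigenvalues:
  λ = (trace ± √Δ)/2 = (9 ± 4.1231)/2,
  λ_1 = 6.5616,  λ_2 = 2.4384.

Step 4 — unit eigenvector for λ_1: solve (Sigma - λ_1 I)v = 0. First row:
  (5 - 6.5616)·v_x + (-2)·v_y = 0, i.e. (-1.5616)·v_x + (-2)·v_y = 0,
  so v ∝ (b, λ_1 - a) = (-2, 1.5616); multiply by -1 so the first entry is positive: u = (2, -1.5616).
  ||u|| = √((2)² + (-1.5616)²) = √(6.4384) ≈ 2.5374,
  v_1 = u/||u|| ≈ (0.7882, -0.6154) (||v_1|| = 1).

λ_1 = 6.5616,  λ_2 = 2.4384;  v_1 ≈ (0.7882, -0.6154)


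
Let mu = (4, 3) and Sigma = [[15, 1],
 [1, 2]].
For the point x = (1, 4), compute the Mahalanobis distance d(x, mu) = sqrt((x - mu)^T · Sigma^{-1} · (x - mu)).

Step 1 — centre the observation: (x - mu) = (-3, 1).

Step 2 — invert Sigma. det(Sigma) = 15·2 - (1)² = 29.
  Sigma^{-1} = (1/det) · [[d, -b], [-b, a]] = [[0.069, -0.0345],
 [-0.0345, 0.5172]].

Step 3 — form the quadratic (x - mu)^T · Sigma^{-1} · (x - mu):
  Sigma^{-1} · (x - mu) = (-0.2414, 0.6207).
  (x - mu)^T · [Sigma^{-1} · (x - mu)] = (-3)·(-0.2414) + (1)·(0.6207) = 1.3448.

Step 4 — take square root: d = √(1.3448) ≈ 1.1597.

d(x, mu) = √(1.3448) ≈ 1.1597


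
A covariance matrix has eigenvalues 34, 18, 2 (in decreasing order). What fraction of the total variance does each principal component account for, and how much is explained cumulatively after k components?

Step 1 — total variance = trace(Sigma) = Σ λ_i = 34 + 18 + 2 = 54.

Step 2 — fraction explained by component i = λ_i / Σ λ:
  PC1: 34/54 = 0.6296
  PC2: 18/54 = 0.3333
  PC3: 2/54 = 0.037

Step 3 — cumulative fraction after k components = (λ_1 + ... + λ_k) / Σ λ:
  k = 1: 34/54 = 0.6296
  k = 2: (34 + 18)/54 = 52/54 = 0.963
  k = 3: (34 + 18 + 2)/54 = 54/54 = 1

Summary (fraction, with percent):

explained: PC1 0.6296 (62.96%), PC2 0.3333 (33.33%), PC3 0.037 (3.7%);  cumulative: 0.6296, 0.963, 1


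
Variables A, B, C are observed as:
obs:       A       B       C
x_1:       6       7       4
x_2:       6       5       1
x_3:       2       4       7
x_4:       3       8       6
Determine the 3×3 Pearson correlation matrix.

Step 1 — column means:
  mean(A) = (6 + 6 + 2 + 3) / 4 = 17/4 = 4.25
  mean(B) = (7 + 5 + 4 + 8) / 4 = 24/4 = 6
  mean(C) = (4 + 1 + 7 + 6) / 4 = 18/4 = 4.5

Step 2 — sample variances and covariances s[i,j] = (1/(n-1)) · Σ_k (x_{k,i} - mean_i) · (x_{k,j} - mean_j), with n-1 = 3:
  s[A,A] = ((1.75)·(1.75) + (1.75)·(1.75) + (-2.25)·(-2.25) + (-1.25)·(-1.25)) / 3 = 12.75/3 = 4.25
  s[A,B] = ((1.75)·(1) + (1.75)·(-1) + (-2.25)·(-2) + (-1.25)·(2)) / 3 = 2/3 = 0.6667
  s[A,C] = ((1.75)·(-0.5) + (1.75)·(-3.5) + (-2.25)·(2.5) + (-1.25)·(1.5)) / 3 = -14.5/3 = -4.8333
  s[B,B] = ((1)·(1) + (-1)·(-1) + (-2)·(-2) + (2)·(2)) / 3 = 10/3 = 3.3333
  s[B,C] = ((1)·(-0.5) + (-1)·(-3.5) + (-2)·(2.5) + (2)·(1.5)) / 3 = 1/3 = 0.3333
  s[C,C] = ((-0.5)·(-0.5) + (-3.5)·(-3.5) + (2.5)·(2.5) + (1.5)·(1.5)) / 3 = 21/3 = 7
  Sample standard deviations s_i = √(s[i,i]):
  s(A) = √(4.25) = 2.0616
  s(B) = √(3.3333) = 1.8257
  s(C) = √(7) = 2.6458

Step 3 — r_{ij} = s_{ij} / (s_i · s_j):
  r[A,A] = 1 (diagonal).
  r[A,B] = 0.6667 / (2.0616 · 1.8257) = 0.6667 / 3.7639 = 0.1771
  r[A,C] = -4.8333 / (2.0616 · 2.6458) = -4.8333 / 5.4544 = -0.8861
  r[B,B] = 1 (diagonal).
  r[B,C] = 0.3333 / (1.8257 · 2.6458) = 0.3333 / 4.8305 = 0.069
  r[C,C] = 1 (diagonal).

R is symmetric with unit diagonal. Assembling:

R = [[1, 0.1771, -0.8861],
 [0.1771, 1, 0.069],
 [-0.8861, 0.069, 1]]


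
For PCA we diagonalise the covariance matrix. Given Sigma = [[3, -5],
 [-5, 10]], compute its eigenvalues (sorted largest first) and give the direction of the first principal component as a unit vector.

Step 1 — characteristic polynomial of 2×2 Sigma:
  det(Sigma - λI) = λ² - trace · λ + det = 0.
  trace = 3 + 10 = 13, det = 3·10 - (-5)² = 5.
Step 2 — discriminant:
  Δ = trace² - 4·det = 169 - 20 = 149.
Step 3 — eigenvalues:
  λ = (trace ± √Δ)/2 = (13 ± 12.2066)/2,
  λ_1 = 12.6033,  λ_2 = 0.3967.

Step 4 — unit eigenvector for λ_1: solve (Sigma - λ_1 I)v = 0. First row:
  (3 - 12.6033)·v_x + (-5)·v_y = 0, i.e. (-9.6033)·v_x + (-5)·v_y = 0,
  so v ∝ (b, λ_1 - a) = (-5, 9.6033); multiply by -1 so the first entry is positive: u = (5, -9.6033).
  ||u|| = √((5)² + (-9.6033)²) = √(117.2229) ≈ 10.827,
  v_1 = u/||u|| ≈ (0.4618, -0.887) (||v_1|| = 1).

λ_1 = 12.6033,  λ_2 = 0.3967;  v_1 ≈ (0.4618, -0.887)


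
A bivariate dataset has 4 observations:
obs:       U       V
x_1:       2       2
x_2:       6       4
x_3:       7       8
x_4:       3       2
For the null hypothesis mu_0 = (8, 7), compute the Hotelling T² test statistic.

Step 1 — sample mean vector:
  mean(U) = (2 + 6 + 7 + 3) / 4 = 18/4 = 4.5
  mean(V) = (2 + 4 + 8 + 2) / 4 = 16/4 = 4
  x̄ = (4.5, 4),  deviation x̄ - mu_0 = (4.5, 4) - (8, 7) = (-3.5, -3).

Step 2 — sample covariance matrix, S[i,j] = (1/(n-1)) · Σ_k (x_{k,i} - mean_i) · (x_{k,j} - mean_j), divisor n-1 = 3:
  S[U,U] = ((-2.5)·(-2.5) + (1.5)·(1.5) + (2.5)·(2.5) + (-1.5)·(-1.5)) / 3 = 17/3 = 5.6667
  S[U,V] = ((-2.5)·(-2) + (1.5)·(0) + (2.5)·(4) + (-1.5)·(-2)) / 3 = 18/3 = 6
  S[V,V] = ((-2)·(-2) + (0)·(0) + (4)·(4) + (-2)·(-2)) / 3 = 24/3 = 8
  S = [[5.6667, 6],
 [6, 8]].

Step 3 — invert S. det(S) = 5.6667·8 - (6)² = 9.3333.
  S^{-1} = (1/det) · [[d, -b], [-b, a]] = [[0.8571, -0.6429],
 [-0.6429, 0.6071]].

Step 4 — quadratic form (x̄ - mu_0)^T · S^{-1} · (x̄ - mu_0):
  S^{-1} · (x̄ - mu_0) = (-1.0714, 0.4286),
  (x̄ - mu_0)^T · [...] = (-3.5)·(-1.0714) + (-3)·(0.4286) = 2.4643.

Step 5 — scale by n: T² = 4 · 2.4643 = 9.8571.

T² ≈ 9.8571


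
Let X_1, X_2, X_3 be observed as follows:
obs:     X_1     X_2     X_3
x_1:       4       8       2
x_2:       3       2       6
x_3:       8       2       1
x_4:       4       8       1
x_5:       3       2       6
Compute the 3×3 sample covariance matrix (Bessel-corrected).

Step 1 — column means:
  mean(X_1) = (4 + 3 + 8 + 4 + 3) / 5 = 22/5 = 4.4
  mean(X_2) = (8 + 2 + 2 + 8 + 2) / 5 = 22/5 = 4.4
  mean(X_3) = (2 + 6 + 1 + 1 + 6) / 5 = 16/5 = 3.2

Step 2 — sample covariance S[i,j] = (1/(n-1)) · Σ_k (x_{k,i} - mean_i) · (x_{k,j} - mean_j), with n-1 = 4.
  S[X_1,X_1] = ((-0.4)·(-0.4) + (-1.4)·(-1.4) + (3.6)·(3.6) + (-0.4)·(-0.4) + (-1.4)·(-1.4)) / 4 = 17.2/4 = 4.3
  S[X_1,X_2] = ((-0.4)·(3.6) + (-1.4)·(-2.4) + (3.6)·(-2.4) + (-0.4)·(3.6) + (-1.4)·(-2.4)) / 4 = -4.8/4 = -1.2
  S[X_1,X_3] = ((-0.4)·(-1.2) + (-1.4)·(2.8) + (3.6)·(-2.2) + (-0.4)·(-2.2) + (-1.4)·(2.8)) / 4 = -14.4/4 = -3.6
  S[X_2,X_2] = ((3.6)·(3.6) + (-2.4)·(-2.4) + (-2.4)·(-2.4) + (3.6)·(3.6) + (-2.4)·(-2.4)) / 4 = 43.2/4 = 10.8
  S[X_2,X_3] = ((3.6)·(-1.2) + (-2.4)·(2.8) + (-2.4)·(-2.2) + (3.6)·(-2.2) + (-2.4)·(2.8)) / 4 = -20.4/4 = -5.1
  S[X_3,X_3] = ((-1.2)·(-1.2) + (2.8)·(2.8) + (-2.2)·(-2.2) + (-2.2)·(-2.2) + (2.8)·(2.8)) / 4 = 26.8/4 = 6.7

S is symmetric (S[j,i] = S[i,j]). Assembling:

S = [[4.3, -1.2, -3.6],
 [-1.2, 10.8, -5.1],
 [-3.6, -5.1, 6.7]]


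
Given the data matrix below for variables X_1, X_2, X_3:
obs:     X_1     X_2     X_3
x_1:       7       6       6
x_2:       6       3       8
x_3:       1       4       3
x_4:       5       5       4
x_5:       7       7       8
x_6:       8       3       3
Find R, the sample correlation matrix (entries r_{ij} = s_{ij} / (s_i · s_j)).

Step 1 — column means:
  mean(X_1) = (7 + 6 + 1 + 5 + 7 + 8) / 6 = 34/6 = 5.6667
  mean(X_2) = (6 + 3 + 4 + 5 + 7 + 3) / 6 = 28/6 = 4.6667
  mean(X_3) = (6 + 8 + 3 + 4 + 8 + 3) / 6 = 32/6 = 5.3333

Step 2 — sample variances and covariances s[i,j] = (1/(n-1)) · Σ_k (x_{k,i} - mean_i) · (x_{k,j} - mean_j), with n-1 = 5:
  s[X_1,X_1] = ((1.3333)·(1.3333) + (0.3333)·(0.3333) + (-4.6667)·(-4.6667) + (-0.6667)·(-0.6667) + (1.3333)·(1.3333) + (2.3333)·(2.3333)) / 5 = 31.3333/5 = 6.2667
  s[X_1,X_2] = ((1.3333)·(1.3333) + (0.3333)·(-1.6667) + (-4.6667)·(-0.6667) + (-0.6667)·(0.3333) + (1.3333)·(2.3333) + (2.3333)·(-1.6667)) / 5 = 3.3333/5 = 0.6667
  s[X_1,X_3] = ((1.3333)·(0.6667) + (0.3333)·(2.6667) + (-4.6667)·(-2.3333) + (-0.6667)·(-1.3333) + (1.3333)·(2.6667) + (2.3333)·(-2.3333)) / 5 = 11.6667/5 = 2.3333
  s[X_2,X_2] = ((1.3333)·(1.3333) + (-1.6667)·(-1.6667) + (-0.6667)·(-0.6667) + (0.3333)·(0.3333) + (2.3333)·(2.3333) + (-1.6667)·(-1.6667)) / 5 = 13.3333/5 = 2.6667
  s[X_2,X_3] = ((1.3333)·(0.6667) + (-1.6667)·(2.6667) + (-0.6667)·(-2.3333) + (0.3333)·(-1.3333) + (2.3333)·(2.6667) + (-1.6667)·(-2.3333)) / 5 = 7.6667/5 = 1.5333
  s[X_3,X_3] = ((0.6667)·(0.6667) + (2.6667)·(2.6667) + (-2.3333)·(-2.3333) + (-1.3333)·(-1.3333) + (2.6667)·(2.6667) + (-2.3333)·(-2.3333)) / 5 = 27.3333/5 = 5.4667
  Sample standard deviations s_i = √(s[i,i]):
  s(X_1) = √(6.2667) = 2.5033
  s(X_2) = √(2.6667) = 1.633
  s(X_3) = √(5.4667) = 2.3381

Step 3 — r_{ij} = s_{ij} / (s_i · s_j):
  r[X_1,X_1] = 1 (diagonal).
  r[X_1,X_2] = 0.6667 / (2.5033 · 1.633) = 0.6667 / 4.0879 = 0.1631
  r[X_1,X_3] = 2.3333 / (2.5033 · 2.3381) = 2.3333 / 5.853 = 0.3987
  r[X_2,X_2] = 1 (diagonal).
  r[X_2,X_3] = 1.5333 / (1.633 · 2.3381) = 1.5333 / 3.8181 = 0.4016
  r[X_3,X_3] = 1 (diagonal).

R is symmetric with unit diagonal. Assembling:

R = [[1, 0.1631, 0.3987],
 [0.1631, 1, 0.4016],
 [0.3987, 0.4016, 1]]


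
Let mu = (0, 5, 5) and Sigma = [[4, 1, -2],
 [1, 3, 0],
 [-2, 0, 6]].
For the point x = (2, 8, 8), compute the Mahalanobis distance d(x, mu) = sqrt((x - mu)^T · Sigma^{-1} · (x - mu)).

Step 1 — centre the observation: (x - mu) = (2, 3, 3).

Step 2 — invert Sigma (cofactor / det for 3×3, or solve directly):
  Sigma^{-1} = [[0.3333, -0.1111, 0.1111],
 [-0.1111, 0.3704, -0.037],
 [0.1111, -0.037, 0.2037]].

Step 3 — form the quadratic (x - mu)^T · Sigma^{-1} · (x - mu):
  Sigma^{-1} · (x - mu) = (0.6667, 0.7778, 0.7222).
  (x - mu)^T · [Sigma^{-1} · (x - mu)] = (2)·(0.6667) + (3)·(0.7778) + (3)·(0.7222) = 5.8333.

Step 4 — take square root: d = √(5.8333) ≈ 2.4152.

d(x, mu) = √(5.8333) ≈ 2.4152


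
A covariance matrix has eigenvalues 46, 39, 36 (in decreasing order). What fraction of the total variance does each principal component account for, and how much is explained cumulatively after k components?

Step 1 — total variance = trace(Sigma) = Σ λ_i = 46 + 39 + 36 = 121.

Step 2 — fraction explained by component i = λ_i / Σ λ:
  PC1: 46/121 = 0.3802
  PC2: 39/121 = 0.3223
  PC3: 36/121 = 0.2975

Step 3 — cumulative fraction after k components = (λ_1 + ... + λ_k) / Σ λ:
  k = 1: 46/121 = 0.3802
  k = 2: (46 + 39)/121 = 85/121 = 0.7025
  k = 3: (46 + 39 + 36)/121 = 121/121 = 1

Summary (fraction, with percent):

explained: PC1 0.3802 (38.02%), PC2 0.3223 (32.23%), PC3 0.2975 (29.75%);  cumulative: 0.3802, 0.7025, 1


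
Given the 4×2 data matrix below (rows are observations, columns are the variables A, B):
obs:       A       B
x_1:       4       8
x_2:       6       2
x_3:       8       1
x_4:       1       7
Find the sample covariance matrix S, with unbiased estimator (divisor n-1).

Step 1 — column means:
  mean(A) = (4 + 6 + 8 + 1) / 4 = 19/4 = 4.75
  mean(B) = (8 + 2 + 1 + 7) / 4 = 18/4 = 4.5

Step 2 — sample covariance S[i,j] = (1/(n-1)) · Σ_k (x_{k,i} - mean_i) · (x_{k,j} - mean_j), with n-1 = 3.
  S[A,A] = ((-0.75)·(-0.75) + (1.25)·(1.25) + (3.25)·(3.25) + (-3.75)·(-3.75)) / 3 = 26.75/3 = 8.9167
  S[A,B] = ((-0.75)·(3.5) + (1.25)·(-2.5) + (3.25)·(-3.5) + (-3.75)·(2.5)) / 3 = -26.5/3 = -8.8333
  S[B,B] = ((3.5)·(3.5) + (-2.5)·(-2.5) + (-3.5)·(-3.5) + (2.5)·(2.5)) / 3 = 37/3 = 12.3333

S is symmetric (S[j,i] = S[i,j]). Assembling:

S = [[8.9167, -8.8333],
 [-8.8333, 12.3333]]


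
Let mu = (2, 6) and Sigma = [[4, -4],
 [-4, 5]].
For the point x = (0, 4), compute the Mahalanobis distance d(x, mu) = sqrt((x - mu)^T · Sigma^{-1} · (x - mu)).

Step 1 — centre the observation: (x - mu) = (-2, -2).

Step 2 — invert Sigma. det(Sigma) = 4·5 - (-4)² = 4.
  Sigma^{-1} = (1/det) · [[d, -b], [-b, a]] = [[1.25, 1],
 [1, 1]].

Step 3 — form the quadratic (x - mu)^T · Sigma^{-1} · (x - mu):
  Sigma^{-1} · (x - mu) = (-4.5, -4).
  (x - mu)^T · [Sigma^{-1} · (x - mu)] = (-2)·(-4.5) + (-2)·(-4) = 17.

Step 4 — take square root: d = √(17) ≈ 4.1231.

d(x, mu) = √(17) ≈ 4.1231


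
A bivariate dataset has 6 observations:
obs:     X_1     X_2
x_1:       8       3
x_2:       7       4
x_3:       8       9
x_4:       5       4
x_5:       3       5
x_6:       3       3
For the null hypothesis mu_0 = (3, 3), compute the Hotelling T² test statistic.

Step 1 — sample mean vector:
  mean(X_1) = (8 + 7 + 8 + 5 + 3 + 3) / 6 = 34/6 = 5.6667
  mean(X_2) = (3 + 4 + 9 + 4 + 5 + 3) / 6 = 28/6 = 4.6667
  x̄ = (5.6667, 4.6667),  deviation x̄ - mu_0 = (5.6667, 4.6667) - (3, 3) = (2.6667, 1.6667).

Step 2 — sample covariance matrix, S[i,j] = (1/(n-1)) · Σ_k (x_{k,i} - mean_i) · (x_{k,j} - mean_j), divisor n-1 = 5:
  S[X_1,X_1] = ((2.3333)·(2.3333) + (1.3333)·(1.3333) + (2.3333)·(2.3333) + (-0.6667)·(-0.6667) + (-2.6667)·(-2.6667) + (-2.6667)·(-2.6667)) / 5 = 27.3333/5 = 5.4667
  S[X_1,X_2] = ((2.3333)·(-1.6667) + (1.3333)·(-0.6667) + (2.3333)·(4.3333) + (-0.6667)·(-0.6667) + (-2.6667)·(0.3333) + (-2.6667)·(-1.6667)) / 5 = 9.3333/5 = 1.8667
  S[X_2,X_2] = ((-1.6667)·(-1.6667) + (-0.6667)·(-0.6667) + (4.3333)·(4.3333) + (-0.6667)·(-0.6667) + (0.3333)·(0.3333) + (-1.6667)·(-1.6667)) / 5 = 25.3333/5 = 5.0667
  S = [[5.4667, 1.8667],
 [1.8667, 5.0667]].

Step 3 — invert S. det(S) = 5.4667·5.0667 - (1.8667)² = 24.2133.
  S^{-1} = (1/det) · [[d, -b], [-b, a]] = [[0.2093, -0.0771],
 [-0.0771, 0.2258]].

Step 4 — quadratic form (x̄ - mu_0)^T · S^{-1} · (x̄ - mu_0):
  S^{-1} · (x̄ - mu_0) = (0.4295, 0.1707),
  (x̄ - mu_0)^T · [...] = (2.6667)·(0.4295) + (1.6667)·(0.1707) = 1.4299.

Step 5 — scale by n: T² = 6 · 1.4299 = 8.5793.

T² ≈ 8.5793


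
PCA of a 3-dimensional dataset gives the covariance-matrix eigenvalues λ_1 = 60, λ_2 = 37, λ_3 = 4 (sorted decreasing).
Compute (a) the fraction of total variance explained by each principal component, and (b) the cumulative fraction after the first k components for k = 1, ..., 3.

Step 1 — total variance = trace(Sigma) = Σ λ_i = 60 + 37 + 4 = 101.

Step 2 — fraction explained by component i = λ_i / Σ λ:
  PC1: 60/101 = 0.5941
  PC2: 37/101 = 0.3663
  PC3: 4/101 = 0.0396

Step 3 — cumulative fraction after k components = (λ_1 + ... + λ_k) / Σ λ:
  k = 1: 60/101 = 0.5941
  k = 2: (60 + 37)/101 = 97/101 = 0.9604
  k = 3: (60 + 37 + 4)/101 = 101/101 = 1

Summary (fraction, with percent):

explained: PC1 0.5941 (59.41%), PC2 0.3663 (36.63%), PC3 0.0396 (3.96%);  cumulative: 0.5941, 0.9604, 1


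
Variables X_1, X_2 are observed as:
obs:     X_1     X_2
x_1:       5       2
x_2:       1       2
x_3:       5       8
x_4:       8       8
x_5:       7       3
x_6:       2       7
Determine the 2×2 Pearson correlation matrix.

Step 1 — column means:
  mean(X_1) = (5 + 1 + 5 + 8 + 7 + 2) / 6 = 28/6 = 4.6667
  mean(X_2) = (2 + 2 + 8 + 8 + 3 + 7) / 6 = 30/6 = 5

Step 2 — sample variances and covariances s[i,j] = (1/(n-1)) · Σ_k (x_{k,i} - mean_i) · (x_{k,j} - mean_j), with n-1 = 5:
  s[X_1,X_1] = ((0.3333)·(0.3333) + (-3.6667)·(-3.6667) + (0.3333)·(0.3333) + (3.3333)·(3.3333) + (2.3333)·(2.3333) + (-2.6667)·(-2.6667)) / 5 = 37.3333/5 = 7.4667
  s[X_1,X_2] = ((0.3333)·(-3) + (-3.6667)·(-3) + (0.3333)·(3) + (3.3333)·(3) + (2.3333)·(-2) + (-2.6667)·(2)) / 5 = 11/5 = 2.2
  s[X_2,X_2] = ((-3)·(-3) + (-3)·(-3) + (3)·(3) + (3)·(3) + (-2)·(-2) + (2)·(2)) / 5 = 44/5 = 8.8
  Sample standard deviations s_i = √(s[i,i]):
  s(X_1) = √(7.4667) = 2.7325
  s(X_2) = √(8.8) = 2.9665

Step 3 — r_{ij} = s_{ij} / (s_i · s_j):
  r[X_1,X_1] = 1 (diagonal).
  r[X_1,X_2] = 2.2 / (2.7325 · 2.9665) = 2.2 / 8.106 = 0.2714
  r[X_2,X_2] = 1 (diagonal).

R is symmetric with unit diagonal. Assembling:

R = [[1, 0.2714],
 [0.2714, 1]]


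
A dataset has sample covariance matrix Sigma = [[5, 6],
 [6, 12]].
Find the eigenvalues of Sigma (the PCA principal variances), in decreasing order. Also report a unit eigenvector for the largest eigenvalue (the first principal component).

Step 1 — characteristic polynomial of 2×2 Sigma:
  det(Sigma - λI) = λ² - trace · λ + det = 0.
  trace = 5 + 12 = 17, det = 5·12 - (6)² = 24.
Step 2 — discriminant:
  Δ = trace² - 4·det = 289 - 96 = 193.
Step 3 — eigenvalues:
  λ = (trace ± √Δ)/2 = (17 ± 13.8924)/2,
  λ_1 = 15.4462,  λ_2 = 1.5538.

Step 4 — unit eigenvector for λ_1: solve (Sigma - λ_1 I)v = 0. First row:
  (5 - 15.4462)·v_x + (6)·v_y = 0, i.e. (-10.4462)·v_x + (6)·v_y = 0,
  so v ∝ (b, λ_1 - a) = (6, 10.4462) = u.
  ||u|| = √((6)² + (10.4462)²) = √(145.1236) ≈ 12.0467,
  v_1 = u/||u|| ≈ (0.4981, 0.8671) (||v_1|| = 1).

λ_1 = 15.4462,  λ_2 = 1.5538;  v_1 ≈ (0.4981, 0.8671)


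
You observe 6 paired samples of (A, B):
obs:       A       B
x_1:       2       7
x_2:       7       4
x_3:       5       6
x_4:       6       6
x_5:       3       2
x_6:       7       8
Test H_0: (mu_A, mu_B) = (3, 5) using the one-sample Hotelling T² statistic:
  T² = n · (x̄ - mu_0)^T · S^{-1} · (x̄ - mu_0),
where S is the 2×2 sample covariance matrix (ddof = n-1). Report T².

Step 1 — sample mean vector:
  mean(A) = (2 + 7 + 5 + 6 + 3 + 7) / 6 = 30/6 = 5
  mean(B) = (7 + 4 + 6 + 6 + 2 + 8) / 6 = 33/6 = 5.5
  x̄ = (5, 5.5),  deviation x̄ - mu_0 = (5, 5.5) - (3, 5) = (2, 0.5).

Step 2 — sample covariance matrix, S[i,j] = (1/(n-1)) · Σ_k (x_{k,i} - mean_i) · (x_{k,j} - mean_j), divisor n-1 = 5:
  S[A,A] = ((-3)·(-3) + (2)·(2) + (0)·(0) + (1)·(1) + (-2)·(-2) + (2)·(2)) / 5 = 22/5 = 4.4
  S[A,B] = ((-3)·(1.5) + (2)·(-1.5) + (0)·(0.5) + (1)·(0.5) + (-2)·(-3.5) + (2)·(2.5)) / 5 = 5/5 = 1
  S[B,B] = ((1.5)·(1.5) + (-1.5)·(-1.5) + (0.5)·(0.5) + (0.5)·(0.5) + (-3.5)·(-3.5) + (2.5)·(2.5)) / 5 = 23.5/5 = 4.7
  S = [[4.4, 1],
 [1, 4.7]].

Step 3 — invert S. det(S) = 4.4·4.7 - (1)² = 19.68.
  S^{-1} = (1/det) · [[d, -b], [-b, a]] = [[0.2388, -0.0508],
 [-0.0508, 0.2236]].

Step 4 — quadratic form (x̄ - mu_0)^T · S^{-1} · (x̄ - mu_0):
  S^{-1} · (x̄ - mu_0) = (0.4522, 0.0102),
  (x̄ - mu_0)^T · [...] = (2)·(0.4522) + (0.5)·(0.0102) = 0.9096.

Step 5 — scale by n: T² = 6 · 0.9096 = 5.4573.

T² ≈ 5.4573


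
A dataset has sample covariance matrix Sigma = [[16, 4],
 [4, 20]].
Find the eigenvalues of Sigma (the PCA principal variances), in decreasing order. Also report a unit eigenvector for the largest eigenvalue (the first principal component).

Step 1 — characteristic polynomial of 2×2 Sigma:
  det(Sigma - λI) = λ² - trace · λ + det = 0.
  trace = 16 + 20 = 36, det = 16·20 - (4)² = 304.
Step 2 — discriminant:
  Δ = trace² - 4·det = 1296 - 1216 = 80.
Step 3 — eigenvalues:
  λ = (trace ± √Δ)/2 = (36 ± 8.9443)/2,
  λ_1 = 22.4721,  λ_2 = 13.5279.

Step 4 — unit eigenvector for λ_1: solve (Sigma - λ_1 I)v = 0. First row:
  (16 - 22.4721)·v_x + (4)·v_y = 0, i.e. (-6.4721)·v_x + (4)·v_y = 0,
  so v ∝ (b, λ_1 - a) = (4, 6.4721) = u.
  ||u|| = √((4)² + (6.4721)²) = √(57.8885) ≈ 7.6085,
  v_1 = u/||u|| ≈ (0.5257, 0.8507) (||v_1|| = 1).

λ_1 = 22.4721,  λ_2 = 13.5279;  v_1 ≈ (0.5257, 0.8507)


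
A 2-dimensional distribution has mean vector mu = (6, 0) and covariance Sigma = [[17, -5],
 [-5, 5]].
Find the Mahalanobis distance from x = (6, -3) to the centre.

Step 1 — centre the observation: (x - mu) = (0, -3).

Step 2 — invert Sigma. det(Sigma) = 17·5 - (-5)² = 60.
  Sigma^{-1} = (1/det) · [[d, -b], [-b, a]] = [[0.0833, 0.0833],
 [0.0833, 0.2833]].

Step 3 — form the quadratic (x - mu)^T · Sigma^{-1} · (x - mu):
  Sigma^{-1} · (x - mu) = (-0.25, -0.85).
  (x - mu)^T · [Sigma^{-1} · (x - mu)] = (0)·(-0.25) + (-3)·(-0.85) = 2.55.

Step 4 — take square root: d = √(2.55) ≈ 1.5969.

d(x, mu) = √(2.55) ≈ 1.5969


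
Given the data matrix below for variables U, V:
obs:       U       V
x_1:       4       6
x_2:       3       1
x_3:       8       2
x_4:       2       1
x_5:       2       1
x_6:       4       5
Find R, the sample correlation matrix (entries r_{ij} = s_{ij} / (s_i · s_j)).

Step 1 — column means:
  mean(U) = (4 + 3 + 8 + 2 + 2 + 4) / 6 = 23/6 = 3.8333
  mean(V) = (6 + 1 + 2 + 1 + 1 + 5) / 6 = 16/6 = 2.6667

Step 2 — sample variances and covariances s[i,j] = (1/(n-1)) · Σ_k (x_{k,i} - mean_i) · (x_{k,j} - mean_j), with n-1 = 5:
  s[U,U] = ((0.1667)·(0.1667) + (-0.8333)·(-0.8333) + (4.1667)·(4.1667) + (-1.8333)·(-1.8333) + (-1.8333)·(-1.8333) + (0.1667)·(0.1667)) / 5 = 24.8333/5 = 4.9667
  s[U,V] = ((0.1667)·(3.3333) + (-0.8333)·(-1.6667) + (4.1667)·(-0.6667) + (-1.8333)·(-1.6667) + (-1.8333)·(-1.6667) + (0.1667)·(2.3333)) / 5 = 5.6667/5 = 1.1333
  s[V,V] = ((3.3333)·(3.3333) + (-1.6667)·(-1.6667) + (-0.6667)·(-0.6667) + (-1.6667)·(-1.6667) + (-1.6667)·(-1.6667) + (2.3333)·(2.3333)) / 5 = 25.3333/5 = 5.0667
  Sample standard deviations s_i = √(s[i,i]):
  s(U) = √(4.9667) = 2.2286
  s(V) = √(5.0667) = 2.2509

Step 3 — r_{ij} = s_{ij} / (s_i · s_j):
  r[U,U] = 1 (diagonal).
  r[U,V] = 1.1333 / (2.2286 · 2.2509) = 1.1333 / 5.0164 = 0.2259
  r[V,V] = 1 (diagonal).

R is symmetric with unit diagonal. Assembling:

R = [[1, 0.2259],
 [0.2259, 1]]


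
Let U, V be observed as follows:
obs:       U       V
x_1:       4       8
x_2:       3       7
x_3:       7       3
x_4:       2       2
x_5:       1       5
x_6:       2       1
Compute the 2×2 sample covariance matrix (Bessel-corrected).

Step 1 — column means:
  mean(U) = (4 + 3 + 7 + 2 + 1 + 2) / 6 = 19/6 = 3.1667
  mean(V) = (8 + 7 + 3 + 2 + 5 + 1) / 6 = 26/6 = 4.3333

Step 2 — sample covariance S[i,j] = (1/(n-1)) · Σ_k (x_{k,i} - mean_i) · (x_{k,j} - mean_j), with n-1 = 5.
  S[U,U] = ((0.8333)·(0.8333) + (-0.1667)·(-0.1667) + (3.8333)·(3.8333) + (-1.1667)·(-1.1667) + (-2.1667)·(-2.1667) + (-1.1667)·(-1.1667)) / 5 = 22.8333/5 = 4.5667
  S[U,V] = ((0.8333)·(3.6667) + (-0.1667)·(2.6667) + (3.8333)·(-1.3333) + (-1.1667)·(-2.3333) + (-2.1667)·(0.6667) + (-1.1667)·(-3.3333)) / 5 = 2.6667/5 = 0.5333
  S[V,V] = ((3.6667)·(3.6667) + (2.6667)·(2.6667) + (-1.3333)·(-1.3333) + (-2.3333)·(-2.3333) + (0.6667)·(0.6667) + (-3.3333)·(-3.3333)) / 5 = 39.3333/5 = 7.8667

S is symmetric (S[j,i] = S[i,j]). Assembling:

S = [[4.5667, 0.5333],
 [0.5333, 7.8667]]


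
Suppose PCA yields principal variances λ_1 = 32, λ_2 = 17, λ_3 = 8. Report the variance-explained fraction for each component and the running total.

Step 1 — total variance = trace(Sigma) = Σ λ_i = 32 + 17 + 8 = 57.

Step 2 — fraction explained by component i = λ_i / Σ λ:
  PC1: 32/57 = 0.5614
  PC2: 17/57 = 0.2982
  PC3: 8/57 = 0.1404

Step 3 — cumulative fraction after k components = (λ_1 + ... + λ_k) / Σ λ:
  k = 1: 32/57 = 0.5614
  k = 2: (32 + 17)/57 = 49/57 = 0.8596
  k = 3: (32 + 17 + 8)/57 = 57/57 = 1

Summary (fraction, with percent):

explained: PC1 0.5614 (56.14%), PC2 0.2982 (29.82%), PC3 0.1404 (14.04%);  cumulative: 0.5614, 0.8596, 1


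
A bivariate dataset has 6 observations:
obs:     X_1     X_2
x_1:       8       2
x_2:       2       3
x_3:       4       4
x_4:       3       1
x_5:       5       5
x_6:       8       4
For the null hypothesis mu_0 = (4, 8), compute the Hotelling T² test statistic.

Step 1 — sample mean vector:
  mean(X_1) = (8 + 2 + 4 + 3 + 5 + 8) / 6 = 30/6 = 5
  mean(X_2) = (2 + 3 + 4 + 1 + 5 + 4) / 6 = 19/6 = 3.1667
  x̄ = (5, 3.1667),  deviation x̄ - mu_0 = (5, 3.1667) - (4, 8) = (1, -4.8333).

Step 2 — sample covariance matrix, S[i,j] = (1/(n-1)) · Σ_k (x_{k,i} - mean_i) · (x_{k,j} - mean_j), divisor n-1 = 5:
  S[X_1,X_1] = ((3)·(3) + (-3)·(-3) + (-1)·(-1) + (-2)·(-2) + (0)·(0) + (3)·(3)) / 5 = 32/5 = 6.4
  S[X_1,X_2] = ((3)·(-1.1667) + (-3)·(-0.1667) + (-1)·(0.8333) + (-2)·(-2.1667) + (0)·(1.8333) + (3)·(0.8333)) / 5 = 3/5 = 0.6
  S[X_2,X_2] = ((-1.1667)·(-1.1667) + (-0.1667)·(-0.1667) + (0.8333)·(0.8333) + (-2.1667)·(-2.1667) + (1.8333)·(1.8333) + (0.8333)·(0.8333)) / 5 = 10.8333/5 = 2.1667
  S = [[6.4, 0.6],
 [0.6, 2.1667]].

Step 3 — invert S. det(S) = 6.4·2.1667 - (0.6)² = 13.5067.
  S^{-1} = (1/det) · [[d, -b], [-b, a]] = [[0.1604, -0.0444],
 [-0.0444, 0.4738]].

Step 4 — quadratic form (x̄ - mu_0)^T · S^{-1} · (x̄ - mu_0):
  S^{-1} · (x̄ - mu_0) = (0.3751, -2.3346),
  (x̄ - mu_0)^T · [...] = (1)·(0.3751) + (-4.8333)·(-2.3346) = 11.6593.

Step 5 — scale by n: T² = 6 · 11.6593 = 69.9556.

T² ≈ 69.9556


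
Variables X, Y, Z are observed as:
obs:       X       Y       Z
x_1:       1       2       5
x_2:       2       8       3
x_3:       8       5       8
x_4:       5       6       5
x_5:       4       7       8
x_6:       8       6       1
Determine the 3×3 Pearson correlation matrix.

Step 1 — column means:
  mean(X) = (1 + 2 + 8 + 5 + 4 + 8) / 6 = 28/6 = 4.6667
  mean(Y) = (2 + 8 + 5 + 6 + 7 + 6) / 6 = 34/6 = 5.6667
  mean(Z) = (5 + 3 + 8 + 5 + 8 + 1) / 6 = 30/6 = 5

Step 2 — sample variances and covariances s[i,j] = (1/(n-1)) · Σ_k (x_{k,i} - mean_i) · (x_{k,j} - mean_j), with n-1 = 5:
  s[X,X] = ((-3.6667)·(-3.6667) + (-2.6667)·(-2.6667) + (3.3333)·(3.3333) + (0.3333)·(0.3333) + (-0.6667)·(-0.6667) + (3.3333)·(3.3333)) / 5 = 43.3333/5 = 8.6667
  s[X,Y] = ((-3.6667)·(-3.6667) + (-2.6667)·(2.3333) + (3.3333)·(-0.6667) + (0.3333)·(0.3333) + (-0.6667)·(1.3333) + (3.3333)·(0.3333)) / 5 = 5.3333/5 = 1.0667
  s[X,Z] = ((-3.6667)·(0) + (-2.6667)·(-2) + (3.3333)·(3) + (0.3333)·(0) + (-0.6667)·(3) + (3.3333)·(-4)) / 5 = 0/5 = 0
  s[Y,Y] = ((-3.6667)·(-3.6667) + (2.3333)·(2.3333) + (-0.6667)·(-0.6667) + (0.3333)·(0.3333) + (1.3333)·(1.3333) + (0.3333)·(0.3333)) / 5 = 21.3333/5 = 4.2667
  s[Y,Z] = ((-3.6667)·(0) + (2.3333)·(-2) + (-0.6667)·(3) + (0.3333)·(0) + (1.3333)·(3) + (0.3333)·(-4)) / 5 = -4/5 = -0.8
  s[Z,Z] = ((0)·(0) + (-2)·(-2) + (3)·(3) + (0)·(0) + (3)·(3) + (-4)·(-4)) / 5 = 38/5 = 7.6
  Sample standard deviations s_i = √(s[i,i]):
  s(X) = √(8.6667) = 2.9439
  s(Y) = √(4.2667) = 2.0656
  s(Z) = √(7.6) = 2.7568

Step 3 — r_{ij} = s_{ij} / (s_i · s_j):
  r[X,X] = 1 (diagonal).
  r[X,Y] = 1.0667 / (2.9439 · 2.0656) = 1.0667 / 6.0809 = 0.1754
  r[X,Z] = 0 / (2.9439 · 2.7568) = 0 / 8.1158 = 0
  r[Y,Y] = 1 (diagonal).
  r[Y,Z] = -0.8 / (2.0656 · 2.7568) = -0.8 / 5.6944 = -0.1405
  r[Z,Z] = 1 (diagonal).

R is symmetric with unit diagonal. Assembling:

R = [[1, 0.1754, 0],
 [0.1754, 1, -0.1405],
 [0, -0.1405, 1]]
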